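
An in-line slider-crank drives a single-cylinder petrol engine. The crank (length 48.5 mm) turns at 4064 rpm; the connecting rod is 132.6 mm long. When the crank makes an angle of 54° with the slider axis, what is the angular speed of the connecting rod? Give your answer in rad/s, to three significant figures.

95.8

ω = 425.6 rad/s (converted from 4064 rpm).
The rod makes angle φ with the slider axis where L sinφ = r sinθ; differentiating, L cosφ·φ̇ = r ω cosθ.
L cosφ = √(L² − r² sin²θ) = 0.12666 m.
|ω_rod| = r ω |cosθ| / √(L² − r² sin²θ) = 0.0485·425.6·0.58779/0.12666 = 95.785 rad/s.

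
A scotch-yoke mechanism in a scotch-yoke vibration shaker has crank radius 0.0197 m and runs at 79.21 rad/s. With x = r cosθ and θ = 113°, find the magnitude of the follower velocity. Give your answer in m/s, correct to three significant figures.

ω = 79.21 rad/s
x = r cosθ ⇒ ẋ = −rω sinθ.
|v| = rω|sinθ| = 0.0197·79.21·|sin 113°| = 1.4364 m/s.

1.44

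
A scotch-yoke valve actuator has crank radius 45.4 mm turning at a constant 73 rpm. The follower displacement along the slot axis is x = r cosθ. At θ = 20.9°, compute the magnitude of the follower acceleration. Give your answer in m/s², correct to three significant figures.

ω = 7.645 rad/s (from 73 rpm).
x = r cosθ ⇒ ẍ = −rω² cosθ (ω constant).
|a| = rω²|cosθ| = 0.0454·(7.645)²·|cos 20.9°| = 2.4786 m/s².

2.48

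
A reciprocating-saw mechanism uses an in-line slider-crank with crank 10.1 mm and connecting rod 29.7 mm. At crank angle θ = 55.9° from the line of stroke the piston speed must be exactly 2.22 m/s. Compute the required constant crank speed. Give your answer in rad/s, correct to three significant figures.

For an in-line slider-crank, |v_piston| = rω|sinθ|·[1 + r cosθ/√(L² − r² sin²θ)].
With r = 0.0101 m, L = 0.0297 m, θ = 55.9°: the bracketed kinematic factor |dx/dθ| = 0.010025 m.
ω = v/|dx/dθ| = 2.22/0.010025 = 221.44 rad/s.

221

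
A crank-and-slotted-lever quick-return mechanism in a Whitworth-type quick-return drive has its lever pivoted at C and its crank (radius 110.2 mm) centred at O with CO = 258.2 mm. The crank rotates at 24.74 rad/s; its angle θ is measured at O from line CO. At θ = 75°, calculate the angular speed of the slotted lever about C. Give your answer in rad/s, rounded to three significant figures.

5.16

ω = 24.74 rad/s
Crank pin A relative to C: A = (d + r cosθ, r sinθ); lever angle φ = atan2(r sinθ, d + r cosθ).
Differentiating tanφ: φ̇ = rω(d cosθ + r)/(d² + r² + 2dr cosθ).
d² + r² + 2dr cosθ = |CA|² = 0.09354 m²;  d cosθ + r = +0.17703 m.
|ω_lever| = |0.1102·24.74·+0.17703| / 0.09354 = 5.1597 rad/s.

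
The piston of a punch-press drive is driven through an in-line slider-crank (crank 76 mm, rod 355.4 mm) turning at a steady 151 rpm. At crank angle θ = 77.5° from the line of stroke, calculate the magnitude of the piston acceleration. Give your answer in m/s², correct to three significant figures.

0.356

ω = 2π·151/60 = 15.81 rad/s
x(θ) = r cosθ + √(L² − r² sin²θ); with ω constant, a = ω²·d²x/dθ².
d²x/dθ² = −r cosθ − r²(cos2θ)/√u − r⁴ sin²2θ/(4u^{3/2}),  u = L² − r² sin²θ = 0.120804 m².
Substituting r = 0.076 m, L = 0.3554 m, θ = 77.5°: d²x/dθ² = -0.0014236 m.
a = ω²·d²x/dθ² = (15.81)²·(-0.0014236) = -0.35595 m/s²;  |a| = 0.35595 m/s².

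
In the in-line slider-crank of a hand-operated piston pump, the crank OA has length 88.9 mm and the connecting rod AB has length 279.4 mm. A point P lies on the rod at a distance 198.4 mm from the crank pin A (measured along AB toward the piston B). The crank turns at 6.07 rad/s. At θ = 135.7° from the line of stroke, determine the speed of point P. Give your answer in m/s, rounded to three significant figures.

0.334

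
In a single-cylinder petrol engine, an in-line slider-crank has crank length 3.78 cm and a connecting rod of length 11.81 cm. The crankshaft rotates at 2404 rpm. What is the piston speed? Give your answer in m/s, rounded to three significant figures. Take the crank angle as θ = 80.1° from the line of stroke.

ω = 2π·2404/60 = 251.7 rad/s
For an in-line slider-crank, x = r cosθ + √(L² − r² sin²θ), so v = −rω sinθ·[1 + r cosθ/√(L² − r² sin²θ)].
With r = 0.0378 m, L = 0.1181 m, θ = 80.1°: √(L² − r² sin²θ) = 0.11208 m.
v = −0.0378·251.7·0.98511·[1 + 0.0378·0.17193/0.11208] = -9.9179 m/s.
|v| = 9.9179 m/s.

9.92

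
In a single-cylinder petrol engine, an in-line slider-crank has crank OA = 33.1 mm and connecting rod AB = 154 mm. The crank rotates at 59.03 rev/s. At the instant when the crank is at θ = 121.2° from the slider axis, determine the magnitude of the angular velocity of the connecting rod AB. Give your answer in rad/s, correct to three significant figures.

42.0

ω = 370.9 rad/s (converted from 59.03 rev/s).
The rod makes angle φ with the slider axis where L sinφ = r sinθ; differentiating, L cosφ·φ̇ = r ω cosθ.
L cosφ = √(L² − r² sin²θ) = 0.15138 m.
|ω_rod| = r ω |cosθ| / √(L² − r² sin²θ) = 0.0331·370.9·0.51803/0.15138 = 42.013 rad/s.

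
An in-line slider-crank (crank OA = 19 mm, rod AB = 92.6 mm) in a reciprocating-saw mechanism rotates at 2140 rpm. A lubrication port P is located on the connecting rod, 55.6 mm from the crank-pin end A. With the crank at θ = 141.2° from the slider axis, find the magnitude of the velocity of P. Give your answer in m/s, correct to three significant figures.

ω = 224.1 rad/s.  Crank-pin speed |V_A| = rω = 4.2579 m/s, perpendicular to OA.
Rod angle: sinφ = −(r/L) sinθ ⇒ φ = -7.387°; ω_rod = −rω cosθ/√(L²−r²sin²θ) = +36.135 rad/s.
V_P = V_A + ω_rod × AP, with AP = 0.0556 m along the rod.
Components: V_Px = −rω sinθ − a·ω_rod·sinφ = -2.4097 m/s;  V_Py = rω cosθ + a·ω_rod·cosφ = -1.3259 m/s.
|V_P| = √(V_Px² + V_Py²) = 2.7504 m/s.

2.75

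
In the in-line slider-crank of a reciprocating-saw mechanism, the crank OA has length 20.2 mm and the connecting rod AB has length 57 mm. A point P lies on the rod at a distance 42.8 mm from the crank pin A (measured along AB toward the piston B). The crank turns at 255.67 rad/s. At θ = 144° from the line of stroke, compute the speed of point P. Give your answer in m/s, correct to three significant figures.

2.59

ω = 255.7 rad/s.  Crank-pin speed |V_A| = rω = 5.1645 m/s, perpendicular to OA.
Rod angle: sinφ = −(r/L) sinθ ⇒ φ = -12.023°; ω_rod = −rω cosθ/√(L²−r²sin²θ) = +74.946 rad/s.
V_P = V_A + ω_rod × AP, with AP = 0.0428 m along the rod.
Components: V_Px = −rω sinθ − a·ω_rod·sinφ = -2.3675 m/s;  V_Py = rω cosθ + a·ω_rod·cosφ = -1.0409 m/s.
|V_P| = √(V_Px² + V_Py²) = 2.5862 m/s.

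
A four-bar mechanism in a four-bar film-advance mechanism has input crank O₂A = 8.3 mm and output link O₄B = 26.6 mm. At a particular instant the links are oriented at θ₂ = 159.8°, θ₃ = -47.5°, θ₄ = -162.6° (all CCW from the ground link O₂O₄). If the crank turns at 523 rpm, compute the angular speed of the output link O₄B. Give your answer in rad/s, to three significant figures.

ω₂ = 54.77 rad/s (from 523 rpm).
Differentiating the loop-closure r₂e^{iθ₂}+r₃e^{iθ₃}=r₁+r₄e^{iθ₄} gives r₂ω₂e^{iθ₂}+r₃ω₃e^{iθ₃}=r₄ω₄e^{iθ₄}.
Eliminating the other unknown: ω₄ = r₂ω₂ sin(θ₂−θ₃) / [r₄ sin(θ₄−θ₃)].
Numerator sine = -0.45865; denominator sine = -0.90557.
Result = 0.0083·54.77·(-0.45865) / (0.0266·(-0.90557)) = +8.6554 rad/s; magnitude 8.6554 rad/s.

8.66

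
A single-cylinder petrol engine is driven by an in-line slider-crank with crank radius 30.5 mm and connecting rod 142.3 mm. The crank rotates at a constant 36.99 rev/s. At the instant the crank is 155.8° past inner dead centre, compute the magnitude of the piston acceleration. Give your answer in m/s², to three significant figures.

ω = 2π·37 = 232.4 rad/s
x(θ) = r cosθ + √(L² − r² sin²θ); with ω constant, a = ω²·d²x/dθ².
d²x/dθ² = −r cosθ − r²(cos2θ)/√u − r⁴ sin²2θ/(4u^{3/2}),  u = L² − r² sin²θ = 0.020093 m².
Substituting r = 0.0305 m, L = 0.1423 m, θ = 155.8°: d²x/dθ² = +0.02342 m.
a = ω²·d²x/dθ² = (232.4)²·(+0.02342) = +1265.1 m/s²;  |a| = 1265.1 m/s².

1270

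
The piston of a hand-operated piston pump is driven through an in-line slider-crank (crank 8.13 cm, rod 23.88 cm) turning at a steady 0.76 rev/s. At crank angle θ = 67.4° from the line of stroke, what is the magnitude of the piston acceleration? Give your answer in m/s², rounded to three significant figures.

0.255

ω = 2π·0.76 = 4.775 rad/s
x(θ) = r cosθ + √(L² − r² sin²θ); with ω constant, a = ω²·d²x/dθ².
d²x/dθ² = −r cosθ − r²(cos2θ)/√u − r⁴ sin²2θ/(4u^{3/2}),  u = L² − r² sin²θ = 0.0513919 m².
Substituting r = 0.0813 m, L = 0.2388 m, θ = 67.4°: d²x/dθ² = -0.011171 m.
a = ω²·d²x/dθ² = (4.775)²·(-0.011171) = -0.25472 m/s²;  |a| = 0.25472 m/s².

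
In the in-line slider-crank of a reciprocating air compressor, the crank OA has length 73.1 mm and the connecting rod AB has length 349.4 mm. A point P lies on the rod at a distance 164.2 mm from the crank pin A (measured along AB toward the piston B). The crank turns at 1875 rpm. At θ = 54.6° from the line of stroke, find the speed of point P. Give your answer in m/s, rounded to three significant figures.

13.1

ω = 196.3 rad/s.  Crank-pin speed |V_A| = rω = 14.353 m/s, perpendicular to OA.
Rod angle: sinφ = −(r/L) sinθ ⇒ φ = -9.819°; ω_rod = −rω cosθ/√(L²−r²sin²θ) = -24.15 rad/s.
V_P = V_A + ω_rod × AP, with AP = 0.1642 m along the rod.
Components: V_Px = −rω sinθ − a·ω_rod·sinφ = -12.376 m/s;  V_Py = rω cosθ + a·ω_rod·cosφ = +4.4071 m/s.
|V_P| = √(V_Px² + V_Py²) = 13.137 m/s.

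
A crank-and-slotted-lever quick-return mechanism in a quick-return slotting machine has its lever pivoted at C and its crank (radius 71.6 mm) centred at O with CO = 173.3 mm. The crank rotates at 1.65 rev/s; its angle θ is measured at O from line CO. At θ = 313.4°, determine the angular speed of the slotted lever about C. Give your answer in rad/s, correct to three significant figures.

2.71

ω = 10.37 rad/s (from 1.65 rev/s).
Crank pin A relative to C: A = (d + r cosθ, r sinθ); lever angle φ = atan2(r sinθ, d + r cosθ).
Differentiating tanφ: φ̇ = rω(d cosθ + r)/(d² + r² + 2dr cosθ).
d² + r² + 2dr cosθ = |CA|² = 0.0522106 m²;  d cosθ + r = +0.19067 m.
|ω_lever| = |0.0716·10.37·+0.19067| / 0.0522106 = 2.7109 rad/s.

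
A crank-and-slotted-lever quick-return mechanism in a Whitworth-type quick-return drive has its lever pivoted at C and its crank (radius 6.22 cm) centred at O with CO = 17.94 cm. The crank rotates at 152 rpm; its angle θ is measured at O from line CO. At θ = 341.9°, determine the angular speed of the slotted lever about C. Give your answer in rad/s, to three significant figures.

4.02

ω = 15.92 rad/s (from 152 rpm).
Crank pin A relative to C: A = (d + r cosθ, r sinθ); lever angle φ = atan2(r sinθ, d + r cosθ).
Differentiating tanφ: φ̇ = rω(d cosθ + r)/(d² + r² + 2dr cosθ).
d² + r² + 2dr cosθ = |CA|² = 0.0572662 m²;  d cosθ + r = +0.23272 m.
|ω_lever| = |0.0622·15.92·+0.23272| / 0.0572662 = 4.0235 rad/s.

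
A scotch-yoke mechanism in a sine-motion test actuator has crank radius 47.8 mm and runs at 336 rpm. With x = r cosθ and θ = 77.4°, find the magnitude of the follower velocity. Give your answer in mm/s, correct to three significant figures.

1640

ω = 35.19 rad/s (from 336 rpm).
x = r cosθ ⇒ ẋ = −rω sinθ.
|v| = rω|sinθ| = 0.0478·35.19·|sin 77.4°| = 1.6414 m/s = 1641.4 mm/s.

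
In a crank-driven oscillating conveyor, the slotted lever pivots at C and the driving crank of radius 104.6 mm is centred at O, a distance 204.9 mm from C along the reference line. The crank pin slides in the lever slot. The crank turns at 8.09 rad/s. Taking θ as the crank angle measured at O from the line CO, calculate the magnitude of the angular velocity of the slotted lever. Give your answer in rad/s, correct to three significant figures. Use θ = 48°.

ω = 8.09 rad/s
Crank pin A relative to C: A = (d + r cosθ, r sinθ); lever angle φ = atan2(r sinθ, d + r cosθ).
Differentiating tanφ: φ̇ = rω(d cosθ + r)/(d² + r² + 2dr cosθ).
d² + r² + 2dr cosθ = |CA|² = 0.0816075 m²;  d cosθ + r = +0.2417 m.
|ω_lever| = |0.1046·8.09·+0.2417| / 0.0816075 = 2.5063 rad/s.

2.51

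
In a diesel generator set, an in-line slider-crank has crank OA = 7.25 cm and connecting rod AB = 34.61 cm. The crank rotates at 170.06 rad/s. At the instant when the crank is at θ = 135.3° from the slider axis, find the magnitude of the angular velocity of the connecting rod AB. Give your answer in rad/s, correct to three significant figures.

25.6

ω = 170.1 rad/s
The rod makes angle φ with the slider axis where L sinφ = r sinθ; differentiating, L cosφ·φ̇ = r ω cosθ.
L cosφ = √(L² − r² sin²θ) = 0.34232 m.
|ω_rod| = r ω |cosθ| / √(L² − r² sin²θ) = 0.0725·170.1·0.71080/0.34232 = 25.601 rad/s.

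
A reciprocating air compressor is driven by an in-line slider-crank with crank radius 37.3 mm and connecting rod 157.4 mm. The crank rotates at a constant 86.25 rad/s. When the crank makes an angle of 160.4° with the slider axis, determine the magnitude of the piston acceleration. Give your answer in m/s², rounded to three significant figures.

210

ω = 86.25 rad/s
x(θ) = r cosθ + √(L² − r² sin²θ); with ω constant, a = ω²·d²x/dθ².
d²x/dθ² = −r cosθ − r²(cos2θ)/√u − r⁴ sin²2θ/(4u^{3/2}),  u = L² − r² sin²θ = 0.0246182 m².
Substituting r = 0.0373 m, L = 0.1574 m, θ = 160.4°: d²x/dθ² = +0.028217 m.
a = ω²·d²x/dθ² = (86.25)²·(+0.028217) = +209.91 m/s²;  |a| = 209.91 m/s².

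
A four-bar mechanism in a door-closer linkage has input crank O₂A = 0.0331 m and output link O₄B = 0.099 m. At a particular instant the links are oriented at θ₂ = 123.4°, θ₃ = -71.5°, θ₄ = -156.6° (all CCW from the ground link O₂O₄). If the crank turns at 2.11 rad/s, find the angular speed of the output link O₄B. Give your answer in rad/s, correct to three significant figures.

0.182

ω₂ = 2.11 rad/s
Differentiating the loop-closure r₂e^{iθ₂}+r₃e^{iθ₃}=r₁+r₄e^{iθ₄} gives r₂ω₂e^{iθ₂}+r₃ω₃e^{iθ₃}=r₄ω₄e^{iθ₄}.
Eliminating the other unknown: ω₄ = r₂ω₂ sin(θ₂−θ₃) / [r₄ sin(θ₄−θ₃)].
Numerator sine = -0.25713; denominator sine = -0.99635.
Result = 0.0331·2.11·(-0.25713) / (0.099·(-0.99635)) = +0.18206 rad/s; magnitude 0.18206 rad/s.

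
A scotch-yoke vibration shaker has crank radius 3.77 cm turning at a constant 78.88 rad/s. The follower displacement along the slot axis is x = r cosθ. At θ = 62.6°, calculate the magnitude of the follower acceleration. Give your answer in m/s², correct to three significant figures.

108

ω = 78.88 rad/s
x = r cosθ ⇒ ẍ = −rω² cosθ (ω constant).
|a| = rω²|cosθ| = 0.0377·(78.88)²·|cos 62.6°| = 107.95 m/s².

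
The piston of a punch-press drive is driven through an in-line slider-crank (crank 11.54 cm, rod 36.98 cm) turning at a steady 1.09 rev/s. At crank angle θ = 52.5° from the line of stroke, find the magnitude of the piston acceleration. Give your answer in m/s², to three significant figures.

ω = 2π·1.09 = 6.849 rad/s
x(θ) = r cosθ + √(L² − r² sin²θ); with ω constant, a = ω²·d²x/dθ².
d²x/dθ² = −r cosθ − r²(cos2θ)/√u − r⁴ sin²2θ/(4u^{3/2}),  u = L² − r² sin²θ = 0.12837 m².
Substituting r = 0.1154 m, L = 0.3698 m, θ = 52.5°: d²x/dθ² = -0.06153 m.
a = ω²·d²x/dθ² = (6.849)²·(-0.06153) = -2.886 m/s²;  |a| = 2.886 m/s².

2.89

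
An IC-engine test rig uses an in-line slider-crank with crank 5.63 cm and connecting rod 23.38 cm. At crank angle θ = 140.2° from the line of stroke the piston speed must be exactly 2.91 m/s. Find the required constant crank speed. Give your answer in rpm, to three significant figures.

For an in-line slider-crank, |v_piston| = rω|sinθ|·[1 + r cosθ/√(L² − r² sin²θ)].
With r = 0.0563 m, L = 0.2338 m, θ = 140.2°: the bracketed kinematic factor |dx/dθ| = 0.02929 m.
ω = v/|dx/dθ| = 2.91/0.02929 = 99.35 rad/s.
N = 60ω/(2π) = 948.73 rpm.

949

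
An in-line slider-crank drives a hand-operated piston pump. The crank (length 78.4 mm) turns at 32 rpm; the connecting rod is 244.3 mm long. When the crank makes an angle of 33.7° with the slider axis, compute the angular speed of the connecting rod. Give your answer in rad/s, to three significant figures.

0.909

ω = 3.351 rad/s (converted from 32 rpm).
The rod makes angle φ with the slider axis where L sinφ = r sinθ; differentiating, L cosφ·φ̇ = r ω cosθ.
L cosφ = √(L² − r² sin²θ) = 0.2404 m.
|ω_rod| = r ω |cosθ| / √(L² − r² sin²θ) = 0.0784·3.351·0.83195/0.2404 = 0.90922 rad/s.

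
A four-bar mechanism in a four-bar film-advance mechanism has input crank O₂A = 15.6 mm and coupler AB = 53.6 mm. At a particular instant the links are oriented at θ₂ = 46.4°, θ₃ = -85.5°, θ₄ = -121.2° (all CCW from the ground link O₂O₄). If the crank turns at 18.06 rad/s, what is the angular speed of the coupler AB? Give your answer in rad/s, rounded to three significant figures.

1.93

ω₂ = 18.06 rad/s
Differentiating the loop-closure r₂e^{iθ₂}+r₃e^{iθ₃}=r₁+r₄e^{iθ₄} gives r₂ω₂e^{iθ₂}+r₃ω₃e^{iθ₃}=r₄ω₄e^{iθ₄}.
Eliminating the other unknown: ω₃ = r₂ω₂ sin(θ₄−θ₂) / [r₃ sin(θ₃−θ₄)].
Numerator sine = -0.21474; denominator sine = +0.58354.
Result = 0.0156·18.06·(-0.21474) / (0.0536·(+0.58354)) = -1.9342 rad/s; magnitude 1.9342 rad/s.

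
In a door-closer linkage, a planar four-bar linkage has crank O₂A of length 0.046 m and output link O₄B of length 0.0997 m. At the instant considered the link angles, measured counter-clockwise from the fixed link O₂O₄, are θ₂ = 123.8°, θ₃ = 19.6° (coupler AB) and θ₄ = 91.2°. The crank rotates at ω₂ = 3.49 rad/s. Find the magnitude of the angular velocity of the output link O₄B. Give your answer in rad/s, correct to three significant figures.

ω₂ = 3.49 rad/s
Differentiating the loop-closure r₂e^{iθ₂}+r₃e^{iθ₃}=r₁+r₄e^{iθ₄} gives r₂ω₂e^{iθ₂}+r₃ω₃e^{iθ₃}=r₄ω₄e^{iθ₄}.
Eliminating the other unknown: ω₄ = r₂ω₂ sin(θ₂−θ₃) / [r₄ sin(θ₄−θ₃)].
Numerator sine = +0.96945; denominator sine = +0.94888.
Result = 0.046·3.49·(+0.96945) / (0.0997·(+0.94888)) = +1.6451 rad/s; magnitude 1.6451 rad/s.

1.65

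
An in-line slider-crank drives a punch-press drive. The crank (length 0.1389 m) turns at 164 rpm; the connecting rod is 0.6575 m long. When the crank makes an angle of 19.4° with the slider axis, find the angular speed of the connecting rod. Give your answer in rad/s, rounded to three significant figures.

ω = 17.17 rad/s (converted from 164 rpm).
The rod makes angle φ with the slider axis where L sinφ = r sinθ; differentiating, L cosφ·φ̇ = r ω cosθ.
L cosφ = √(L² − r² sin²θ) = 0.65588 m.
|ω_rod| = r ω |cosθ| / √(L² − r² sin²θ) = 0.1389·17.17·0.94322/0.65588 = 3.4306 rad/s.

3.43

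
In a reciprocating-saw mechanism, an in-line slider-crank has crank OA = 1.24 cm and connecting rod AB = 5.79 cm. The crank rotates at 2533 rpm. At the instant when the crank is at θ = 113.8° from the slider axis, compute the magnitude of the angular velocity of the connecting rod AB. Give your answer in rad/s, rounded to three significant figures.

ω = 265.3 rad/s (converted from 2533 rpm).
The rod makes angle φ with the slider axis where L sinφ = r sinθ; differentiating, L cosφ·φ̇ = r ω cosθ.
L cosφ = √(L² − r² sin²θ) = 0.056778 m.
|ω_rod| = r ω |cosθ| / √(L² − r² sin²θ) = 0.0124·265.3·0.40355/0.056778 = 23.378 rad/s.

23.4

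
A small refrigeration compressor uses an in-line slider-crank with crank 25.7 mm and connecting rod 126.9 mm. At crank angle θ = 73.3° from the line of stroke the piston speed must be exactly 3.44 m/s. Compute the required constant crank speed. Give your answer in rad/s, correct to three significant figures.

132

For an in-line slider-crank, |v_piston| = rω|sinθ|·[1 + r cosθ/√(L² − r² sin²θ)].
With r = 0.0257 m, L = 0.1269 m, θ = 73.3°: the bracketed kinematic factor |dx/dθ| = 0.026076 m.
ω = v/|dx/dθ| = 3.44/0.026076 = 131.92 rad/s.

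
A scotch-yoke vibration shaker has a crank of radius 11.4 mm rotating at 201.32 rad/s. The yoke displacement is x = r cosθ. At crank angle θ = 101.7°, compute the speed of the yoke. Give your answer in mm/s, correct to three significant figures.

2250

ω = 201.3 rad/s
x = r cosθ ⇒ ẋ = −rω sinθ.
|v| = rω|sinθ| = 0.0114·201.3·|sin 101.7°| = 2.2474 m/s = 2247.4 mm/s.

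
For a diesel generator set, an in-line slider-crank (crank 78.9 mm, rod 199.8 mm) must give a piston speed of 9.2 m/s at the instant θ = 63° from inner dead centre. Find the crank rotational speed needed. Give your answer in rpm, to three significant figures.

1050

For an in-line slider-crank, |v_piston| = rω|sinθ|·[1 + r cosθ/√(L² − r² sin²θ)].
With r = 0.0789 m, L = 0.1998 m, θ = 63°: the bracketed kinematic factor |dx/dθ| = 0.083765 m.
ω = v/|dx/dθ| = 9.2/0.083765 = 109.83 rad/s.
N = 60ω/(2π) = 1048.8 rpm.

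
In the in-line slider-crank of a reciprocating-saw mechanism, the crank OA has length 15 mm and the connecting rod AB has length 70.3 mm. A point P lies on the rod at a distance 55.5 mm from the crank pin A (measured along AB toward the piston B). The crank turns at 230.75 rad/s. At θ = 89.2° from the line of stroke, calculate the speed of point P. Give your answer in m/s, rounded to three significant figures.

3.47

ω = 230.8 rad/s.  Crank-pin speed |V_A| = rω = 3.4612 m/s, perpendicular to OA.
Rod angle: sinφ = −(r/L) sinθ ⇒ φ = -12.319°; ω_rod = −rω cosθ/√(L²−r²sin²θ) = -0.70363 rad/s.
V_P = V_A + ω_rod × AP, with AP = 0.0555 m along the rod.
Components: V_Px = −rω sinθ − a·ω_rod·sinφ = -3.4692 m/s;  V_Py = rω cosθ + a·ω_rod·cosφ = +0.010174 m/s.
|V_P| = √(V_Px² + V_Py²) = 3.4693 m/s.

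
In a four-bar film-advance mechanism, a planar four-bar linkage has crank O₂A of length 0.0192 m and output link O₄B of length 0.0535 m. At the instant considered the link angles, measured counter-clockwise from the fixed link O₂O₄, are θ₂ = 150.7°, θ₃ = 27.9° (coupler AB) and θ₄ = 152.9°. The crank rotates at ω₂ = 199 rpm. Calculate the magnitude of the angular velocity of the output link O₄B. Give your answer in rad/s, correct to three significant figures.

ω₂ = 20.84 rad/s (from 199 rpm).
Differentiating the loop-closure r₂e^{iθ₂}+r₃e^{iθ₃}=r₁+r₄e^{iθ₄} gives r₂ω₂e^{iθ₂}+r₃ω₃e^{iθ₃}=r₄ω₄e^{iθ₄}.
Eliminating the other unknown: ω₄ = r₂ω₂ sin(θ₂−θ₃) / [r₄ sin(θ₄−θ₃)].
Numerator sine = +0.84057; denominator sine = +0.81915.
Result = 0.0192·20.84·(+0.84057) / (0.0535·(+0.81915)) = +7.6743 rad/s; magnitude 7.6743 rad/s.

7.67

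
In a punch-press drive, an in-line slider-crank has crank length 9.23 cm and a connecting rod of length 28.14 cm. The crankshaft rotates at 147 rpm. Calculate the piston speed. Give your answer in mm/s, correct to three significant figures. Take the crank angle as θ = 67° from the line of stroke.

ω = 2π·147/60 = 15.39 rad/s
For an in-line slider-crank, x = r cosθ + √(L² − r² sin²θ), so v = −rω sinθ·[1 + r cosθ/√(L² − r² sin²θ)].
With r = 0.0923 m, L = 0.2814 m, θ = 67°: √(L² − r² sin²θ) = 0.26827 m.
v = −0.0923·15.39·0.92050·[1 + 0.0923·0.39073/0.26827] = -1.4837 m/s.
|v| = 1.4837 m/s = 1483.7 mm/s.

1480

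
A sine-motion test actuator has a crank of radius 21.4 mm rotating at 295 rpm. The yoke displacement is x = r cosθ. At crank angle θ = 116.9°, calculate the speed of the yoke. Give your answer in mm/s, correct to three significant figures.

ω = 30.89 rad/s (from 295 rpm).
x = r cosθ ⇒ ẋ = −rω sinθ.
|v| = rω|sinθ| = 0.0214·30.89·|sin 116.9°| = 0.58956 m/s = 589.56 mm/s.

590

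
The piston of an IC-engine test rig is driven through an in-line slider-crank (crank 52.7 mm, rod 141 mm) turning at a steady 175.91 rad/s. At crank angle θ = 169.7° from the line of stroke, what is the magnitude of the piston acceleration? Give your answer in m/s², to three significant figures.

ω = 175.9 rad/s
x(θ) = r cosθ + √(L² − r² sin²θ); with ω constant, a = ω²·d²x/dθ².
d²x/dθ² = −r cosθ − r²(cos2θ)/√u − r⁴ sin²2θ/(4u^{3/2}),  u = L² − r² sin²θ = 0.0197922 m².
Substituting r = 0.0527 m, L = 0.141 m, θ = 169.7°: d²x/dθ² = +0.033286 m.
a = ω²·d²x/dθ² = (175.9)²·(+0.033286) = +1030 m/s²;  |a| = 1030 m/s².

1030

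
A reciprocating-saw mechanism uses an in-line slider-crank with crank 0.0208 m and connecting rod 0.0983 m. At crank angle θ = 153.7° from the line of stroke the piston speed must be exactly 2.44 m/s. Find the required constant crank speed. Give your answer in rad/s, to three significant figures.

327

For an in-line slider-crank, |v_piston| = rω|sinθ|·[1 + r cosθ/√(L² − r² sin²θ)].
With r = 0.0208 m, L = 0.0983 m, θ = 153.7°: the bracketed kinematic factor |dx/dθ| = 0.0074599 m.
ω = v/|dx/dθ| = 2.44/0.0074599 = 327.08 rad/s.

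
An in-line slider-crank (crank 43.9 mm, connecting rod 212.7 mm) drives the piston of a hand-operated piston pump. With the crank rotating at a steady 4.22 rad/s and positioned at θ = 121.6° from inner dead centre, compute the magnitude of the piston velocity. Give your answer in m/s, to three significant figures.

ω = 4.22 rad/s
For an in-line slider-crank, x = r cosθ + √(L² − r² sin²θ), so v = −rω sinθ·[1 + r cosθ/√(L² − r² sin²θ)].
With r = 0.0439 m, L = 0.2127 m, θ = 121.6°: √(L² − r² sin²θ) = 0.20939 m.
v = −0.0439·4.22·0.85173·[1 + 0.0439·-0.52399/0.20939] = -0.14045 m/s.
|v| = 0.14045 m/s.

0.140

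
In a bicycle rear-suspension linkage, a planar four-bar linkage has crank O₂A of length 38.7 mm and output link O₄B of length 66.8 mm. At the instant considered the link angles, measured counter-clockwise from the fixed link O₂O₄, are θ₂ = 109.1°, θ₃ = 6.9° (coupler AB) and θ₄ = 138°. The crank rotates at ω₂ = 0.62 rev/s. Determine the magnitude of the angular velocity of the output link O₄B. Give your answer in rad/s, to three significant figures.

2.93

ω₂ = 3.896 rad/s (from 0.62 rev/s).
Differentiating the loop-closure r₂e^{iθ₂}+r₃e^{iθ₃}=r₁+r₄e^{iθ₄} gives r₂ω₂e^{iθ₂}+r₃ω₃e^{iθ₃}=r₄ω₄e^{iθ₄}.
Eliminating the other unknown: ω₄ = r₂ω₂ sin(θ₂−θ₃) / [r₄ sin(θ₄−θ₃)].
Numerator sine = +0.97742; denominator sine = +0.75356.
Result = 0.0387·3.896·(+0.97742) / (0.0668·(+0.75356)) = +2.9273 rad/s; magnitude 2.9273 rad/s.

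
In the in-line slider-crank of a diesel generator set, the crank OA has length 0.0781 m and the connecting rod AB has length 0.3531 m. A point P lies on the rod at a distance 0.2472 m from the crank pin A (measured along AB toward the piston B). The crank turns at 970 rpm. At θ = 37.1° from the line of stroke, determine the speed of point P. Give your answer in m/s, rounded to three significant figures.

5.71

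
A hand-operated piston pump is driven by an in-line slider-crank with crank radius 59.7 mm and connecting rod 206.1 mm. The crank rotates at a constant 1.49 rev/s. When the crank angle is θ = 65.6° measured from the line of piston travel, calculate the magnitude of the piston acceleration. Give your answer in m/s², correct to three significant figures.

ω = 2π·1.49 = 9.362 rad/s
x(θ) = r cosθ + √(L² − r² sin²θ); with ω constant, a = ω²·d²x/dθ².
d²x/dθ² = −r cosθ − r²(cos2θ)/√u − r⁴ sin²2θ/(4u^{3/2}),  u = L² − r² sin²θ = 0.0395214 m².
Substituting r = 0.0597 m, L = 0.2061 m, θ = 65.6°: d²x/dθ² = -0.013082 m.
a = ω²·d²x/dθ² = (9.362)²·(-0.013082) = -1.1466 m/s²;  |a| = 1.1466 m/s².

1.15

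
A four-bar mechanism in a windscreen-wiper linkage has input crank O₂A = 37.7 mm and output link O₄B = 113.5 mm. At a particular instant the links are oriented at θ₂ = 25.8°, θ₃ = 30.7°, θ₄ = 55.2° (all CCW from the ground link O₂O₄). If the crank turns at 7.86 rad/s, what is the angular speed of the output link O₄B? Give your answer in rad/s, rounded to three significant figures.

0.538

ω₂ = 7.86 rad/s
Differentiating the loop-closure r₂e^{iθ₂}+r₃e^{iθ₃}=r₁+r₄e^{iθ₄} gives r₂ω₂e^{iθ₂}+r₃ω₃e^{iθ₃}=r₄ω₄e^{iθ₄}.
Eliminating the other unknown: ω₄ = r₂ω₂ sin(θ₂−θ₃) / [r₄ sin(θ₄−θ₃)].
Numerator sine = -0.08542; denominator sine = +0.41469.
Result = 0.0377·7.86·(-0.08542) / (0.1135·(+0.41469)) = -0.53776 rad/s; magnitude 0.53776 rad/s.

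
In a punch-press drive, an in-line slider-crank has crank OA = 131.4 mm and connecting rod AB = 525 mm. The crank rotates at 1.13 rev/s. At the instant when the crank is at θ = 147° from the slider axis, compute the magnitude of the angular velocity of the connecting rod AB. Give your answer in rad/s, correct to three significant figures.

1.50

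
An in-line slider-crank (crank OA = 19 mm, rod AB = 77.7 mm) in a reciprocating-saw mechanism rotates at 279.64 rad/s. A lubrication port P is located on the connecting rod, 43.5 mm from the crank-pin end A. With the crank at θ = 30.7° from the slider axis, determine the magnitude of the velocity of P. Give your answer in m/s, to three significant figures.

ω = 279.6 rad/s.  Crank-pin speed |V_A| = rω = 5.3132 m/s, perpendicular to OA.
Rod angle: sinφ = −(r/L) sinθ ⇒ φ = -7.172°; ω_rod = −rω cosθ/√(L²−r²sin²θ) = -59.261 rad/s.
V_P = V_A + ω_rod × AP, with AP = 0.0435 m along the rod.
Components: V_Px = −rω sinθ − a·ω_rod·sinφ = -3.0344 m/s;  V_Py = rω cosθ + a·ω_rod·cosφ = +2.0109 m/s.
|V_P| = √(V_Px² + V_Py²) = 3.6402 m/s.

3.64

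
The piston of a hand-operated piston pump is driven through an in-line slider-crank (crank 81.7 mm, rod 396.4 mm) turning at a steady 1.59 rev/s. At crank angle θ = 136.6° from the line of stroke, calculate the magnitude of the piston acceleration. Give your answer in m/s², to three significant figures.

ω = 2π·1.59 = 9.99 rad/s
x(θ) = r cosθ + √(L² − r² sin²θ); with ω constant, a = ω²·d²x/dθ².
d²x/dθ² = −r cosθ − r²(cos2θ)/√u − r⁴ sin²2θ/(4u^{3/2}),  u = L² − r² sin²θ = 0.153982 m².
Substituting r = 0.0817 m, L = 0.3964 m, θ = 136.6°: d²x/dθ² = +0.058228 m.
a = ω²·d²x/dθ² = (9.99)²·(+0.058228) = +5.8115 m/s²;  |a| = 5.8115 m/s².

5.81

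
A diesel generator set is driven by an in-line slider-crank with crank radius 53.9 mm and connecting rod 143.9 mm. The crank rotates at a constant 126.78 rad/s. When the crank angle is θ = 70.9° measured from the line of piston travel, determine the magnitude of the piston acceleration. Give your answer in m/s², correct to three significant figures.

16.1

ω = 126.8 rad/s
x(θ) = r cosθ + √(L² − r² sin²θ); with ω constant, a = ω²·d²x/dθ².
d²x/dθ² = −r cosθ − r²(cos2θ)/√u − r⁴ sin²2θ/(4u^{3/2}),  u = L² − r² sin²θ = 0.0181131 m².
Substituting r = 0.0539 m, L = 0.1439 m, θ = 70.9°: d²x/dθ² = -0.0010042 m.
a = ω²·d²x/dθ² = (126.8)²·(-0.0010042) = -16.141 m/s²;  |a| = 16.141 m/s².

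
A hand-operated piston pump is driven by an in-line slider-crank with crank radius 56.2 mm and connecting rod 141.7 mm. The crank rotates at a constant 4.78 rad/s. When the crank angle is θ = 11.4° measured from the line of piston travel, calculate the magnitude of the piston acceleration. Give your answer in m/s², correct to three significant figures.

1.73

ω = 4.78 rad/s
x(θ) = r cosθ + √(L² − r² sin²θ); with ω constant, a = ω²·d²x/dθ².
d²x/dθ² = −r cosθ − r²(cos2θ)/√u − r⁴ sin²2θ/(4u^{3/2}),  u = L² − r² sin²θ = 0.0199555 m².
Substituting r = 0.0562 m, L = 0.1417 m, θ = 11.4°: d²x/dθ² = -0.075836 m.
a = ω²·d²x/dθ² = (4.78)²·(-0.075836) = -1.7327 m/s²;  |a| = 1.7327 m/s².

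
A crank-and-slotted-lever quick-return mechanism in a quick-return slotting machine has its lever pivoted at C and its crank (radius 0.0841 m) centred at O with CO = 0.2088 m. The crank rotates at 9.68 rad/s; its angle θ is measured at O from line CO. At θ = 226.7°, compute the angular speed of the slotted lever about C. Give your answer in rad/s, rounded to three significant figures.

ω = 9.68 rad/s
Crank pin A relative to C: A = (d + r cosθ, r sinθ); lever angle φ = atan2(r sinθ, d + r cosθ).
Differentiating tanφ: φ̇ = rω(d cosθ + r)/(d² + r² + 2dr cosθ).
d² + r² + 2dr cosθ = |CA|² = 0.0265842 m²;  d cosθ + r = -0.059099 m.
|ω_lever| = |0.0841·9.68·-0.059099| / 0.0265842 = 1.8098 rad/s.

1.81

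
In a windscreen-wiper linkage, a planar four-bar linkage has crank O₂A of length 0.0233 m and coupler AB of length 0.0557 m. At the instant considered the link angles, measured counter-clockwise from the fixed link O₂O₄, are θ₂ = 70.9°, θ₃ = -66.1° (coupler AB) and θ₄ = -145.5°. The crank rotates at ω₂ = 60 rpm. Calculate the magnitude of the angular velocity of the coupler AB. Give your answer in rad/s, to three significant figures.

1.59

ω₂ = 6.283 rad/s (from 60 rpm).
Differentiating the loop-closure r₂e^{iθ₂}+r₃e^{iθ₃}=r₁+r₄e^{iθ₄} gives r₂ω₂e^{iθ₂}+r₃ω₃e^{iθ₃}=r₄ω₄e^{iθ₄}.
Eliminating the other unknown: ω₃ = r₂ω₂ sin(θ₄−θ₂) / [r₃ sin(θ₃−θ₄)].
Numerator sine = +0.59342; denominator sine = +0.98294.
Result = 0.0233·6.283·(+0.59342) / (0.0557·(+0.98294)) = +1.5868 rad/s; magnitude 1.5868 rad/s.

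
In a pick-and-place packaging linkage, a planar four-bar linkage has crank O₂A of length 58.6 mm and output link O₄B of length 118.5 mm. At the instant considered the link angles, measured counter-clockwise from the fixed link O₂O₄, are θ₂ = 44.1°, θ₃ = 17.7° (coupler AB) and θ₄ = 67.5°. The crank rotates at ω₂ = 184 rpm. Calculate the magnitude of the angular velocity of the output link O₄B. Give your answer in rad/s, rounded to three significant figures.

ω₂ = 19.27 rad/s (from 184 rpm).
Differentiating the loop-closure r₂e^{iθ₂}+r₃e^{iθ₃}=r₁+r₄e^{iθ₄} gives r₂ω₂e^{iθ₂}+r₃ω₃e^{iθ₃}=r₄ω₄e^{iθ₄}.
Eliminating the other unknown: ω₄ = r₂ω₂ sin(θ₂−θ₃) / [r₄ sin(θ₄−θ₃)].
Numerator sine = +0.44464; denominator sine = +0.76380.
Result = 0.0586·19.27·(+0.44464) / (0.1185·(+0.76380)) = +5.5469 rad/s; magnitude 5.5469 rad/s.

5.55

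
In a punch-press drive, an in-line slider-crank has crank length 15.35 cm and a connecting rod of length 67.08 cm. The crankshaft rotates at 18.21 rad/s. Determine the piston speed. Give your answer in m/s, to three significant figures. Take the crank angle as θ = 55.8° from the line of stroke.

2.61

ω = 18.21 rad/s
For an in-line slider-crank, x = r cosθ + √(L² − r² sin²θ), so v = −rω sinθ·[1 + r cosθ/√(L² − r² sin²θ)].
With r = 0.1535 m, L = 0.6708 m, θ = 55.8°: √(L² − r² sin²θ) = 0.65868 m.
v = −0.1535·18.21·0.82708·[1 + 0.1535·0.56208/0.65868] = -2.6147 m/s.
|v| = 2.6147 m/s.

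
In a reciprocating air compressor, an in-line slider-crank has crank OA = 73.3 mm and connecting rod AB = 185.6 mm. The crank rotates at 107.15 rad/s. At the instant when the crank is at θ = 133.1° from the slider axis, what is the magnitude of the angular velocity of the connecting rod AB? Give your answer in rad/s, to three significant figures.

30.2

ω = 107.2 rad/s
The rod makes angle φ with the slider axis where L sinφ = r sinθ; differentiating, L cosφ·φ̇ = r ω cosθ.
L cosφ = √(L² − r² sin²θ) = 0.17772 m.
|ω_rod| = r ω |cosθ| / √(L² − r² sin²θ) = 0.0733·107.2·0.68327/0.17772 = 30.197 rad/s.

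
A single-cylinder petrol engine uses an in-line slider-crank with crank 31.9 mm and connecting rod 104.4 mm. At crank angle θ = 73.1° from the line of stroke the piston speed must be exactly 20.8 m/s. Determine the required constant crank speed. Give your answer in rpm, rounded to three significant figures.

For an in-line slider-crank, |v_piston| = rω|sinθ|·[1 + r cosθ/√(L² − r² sin²θ)].
With r = 0.0319 m, L = 0.1044 m, θ = 73.1°: the bracketed kinematic factor |dx/dθ| = 0.033357 m.
ω = v/|dx/dθ| = 20.8/0.033357 = 623.55 rad/s.
N = 60ω/(2π) = 5954.5 rpm.

5950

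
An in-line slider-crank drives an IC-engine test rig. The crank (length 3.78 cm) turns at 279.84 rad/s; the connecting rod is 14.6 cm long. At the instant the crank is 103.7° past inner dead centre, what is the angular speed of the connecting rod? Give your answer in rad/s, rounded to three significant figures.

17.7

ω = 279.8 rad/s
The rod makes angle φ with the slider axis where L sinφ = r sinθ; differentiating, L cosφ·φ̇ = r ω cosθ.
L cosφ = √(L² − r² sin²θ) = 0.14131 m.
|ω_rod| = r ω |cosθ| / √(L² − r² sin²θ) = 0.0378·279.8·0.23684/0.14131 = 17.729 rad/s.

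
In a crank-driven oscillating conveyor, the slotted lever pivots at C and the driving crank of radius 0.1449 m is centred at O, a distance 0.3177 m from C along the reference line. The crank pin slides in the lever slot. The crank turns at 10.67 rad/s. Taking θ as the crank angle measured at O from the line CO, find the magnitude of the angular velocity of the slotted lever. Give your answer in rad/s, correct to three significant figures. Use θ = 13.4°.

ω = 10.67 rad/s
Crank pin A relative to C: A = (d + r cosθ, r sinθ); lever angle φ = atan2(r sinθ, d + r cosθ).
Differentiating tanφ: φ̇ = rω(d cosθ + r)/(d² + r² + 2dr cosθ).
d² + r² + 2dr cosθ = |CA|² = 0.211492 m²;  d cosθ + r = +0.45395 m.
|ω_lever| = |0.1449·10.67·+0.45395| / 0.211492 = 3.3185 rad/s.

3.32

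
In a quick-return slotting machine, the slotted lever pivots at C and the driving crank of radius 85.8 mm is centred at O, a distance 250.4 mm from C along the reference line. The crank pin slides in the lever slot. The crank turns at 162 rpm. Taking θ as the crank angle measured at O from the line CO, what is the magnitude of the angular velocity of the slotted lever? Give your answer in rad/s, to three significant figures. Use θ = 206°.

ω = 16.96 rad/s (from 162 rpm).
Crank pin A relative to C: A = (d + r cosθ, r sinθ); lever angle φ = atan2(r sinθ, d + r cosθ).
Differentiating tanφ: φ̇ = rω(d cosθ + r)/(d² + r² + 2dr cosθ).
d² + r² + 2dr cosθ = |CA|² = 0.0314418 m²;  d cosθ + r = -0.13926 m.
|ω_lever| = |0.0858·16.96·-0.13926| / 0.0314418 = 6.4468 rad/s.

6.45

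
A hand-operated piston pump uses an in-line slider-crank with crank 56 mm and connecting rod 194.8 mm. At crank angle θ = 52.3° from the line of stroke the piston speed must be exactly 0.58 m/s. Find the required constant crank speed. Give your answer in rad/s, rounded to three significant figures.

11.1

For an in-line slider-crank, |v_piston| = rω|sinθ|·[1 + r cosθ/√(L² − r² sin²θ)].
With r = 0.056 m, L = 0.1948 m, θ = 52.3°: the bracketed kinematic factor |dx/dθ| = 0.052308 m.
ω = v/|dx/dθ| = 0.58/0.052308 = 11.088 rad/s.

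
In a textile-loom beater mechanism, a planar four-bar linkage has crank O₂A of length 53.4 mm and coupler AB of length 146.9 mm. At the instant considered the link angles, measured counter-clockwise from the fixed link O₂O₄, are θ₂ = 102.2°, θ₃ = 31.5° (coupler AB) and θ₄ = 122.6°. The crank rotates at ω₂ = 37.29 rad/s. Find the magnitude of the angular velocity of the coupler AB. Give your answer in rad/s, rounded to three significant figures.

ω₂ = 37.29 rad/s
Differentiating the loop-closure r₂e^{iθ₂}+r₃e^{iθ₃}=r₁+r₄e^{iθ₄} gives r₂ω₂e^{iθ₂}+r₃ω₃e^{iθ₃}=r₄ω₄e^{iθ₄}.
Eliminating the other unknown: ω₃ = r₂ω₂ sin(θ₄−θ₂) / [r₃ sin(θ₃−θ₄)].
Numerator sine = +0.34857; denominator sine = -0.99982.
Result = 0.0534·37.29·(+0.34857) / (0.1469·(-0.99982)) = -4.7259 rad/s; magnitude 4.7259 rad/s.

4.73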